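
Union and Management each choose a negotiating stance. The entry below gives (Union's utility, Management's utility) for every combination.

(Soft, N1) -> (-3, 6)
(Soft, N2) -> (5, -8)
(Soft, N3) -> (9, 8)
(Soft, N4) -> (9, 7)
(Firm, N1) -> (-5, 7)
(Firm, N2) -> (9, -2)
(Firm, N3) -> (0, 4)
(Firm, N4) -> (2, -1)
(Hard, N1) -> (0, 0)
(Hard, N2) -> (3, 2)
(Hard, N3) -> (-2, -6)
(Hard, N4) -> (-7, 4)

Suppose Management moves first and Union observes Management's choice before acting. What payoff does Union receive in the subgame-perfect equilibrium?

9

Backward induction with Management moving first.
- N1: BR = Hard, leader payoff 0.
- N2: BR = Firm, leader payoff -2.
- N3: BR = Soft, leader payoff 8.
- N4: BR = Soft, leader payoff 7.
Among 0, -2, 8, 7, the best is 8 at N3. Subgame-perfect outcome: (Soft, N3) with payoffs (9, 8).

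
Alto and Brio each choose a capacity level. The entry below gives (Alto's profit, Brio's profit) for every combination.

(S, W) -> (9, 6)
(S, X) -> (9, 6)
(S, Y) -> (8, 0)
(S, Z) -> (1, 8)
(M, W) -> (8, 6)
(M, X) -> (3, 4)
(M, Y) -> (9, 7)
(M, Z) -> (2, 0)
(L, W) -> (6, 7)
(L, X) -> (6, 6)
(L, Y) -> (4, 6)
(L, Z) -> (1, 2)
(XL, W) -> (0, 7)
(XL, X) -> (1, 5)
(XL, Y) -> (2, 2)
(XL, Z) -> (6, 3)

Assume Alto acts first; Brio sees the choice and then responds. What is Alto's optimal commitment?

M

Backward induction with Alto moving first.
- S → Brio plays Z (best of 6, 6, 0, 8); Alto gets 1.
- M → Brio plays Y (best of 6, 4, 7, 0); Alto gets 9.
- L → Brio plays W (best of 7, 6, 6, 2); Alto gets 6.
- XL → Brio plays W (best of 7, 5, 2, 3); Alto gets 0.
Maximizing over 1, 9, 6, 0, Alto chooses M. Subgame-perfect outcome: (M, Y) with payoffs (9, 7).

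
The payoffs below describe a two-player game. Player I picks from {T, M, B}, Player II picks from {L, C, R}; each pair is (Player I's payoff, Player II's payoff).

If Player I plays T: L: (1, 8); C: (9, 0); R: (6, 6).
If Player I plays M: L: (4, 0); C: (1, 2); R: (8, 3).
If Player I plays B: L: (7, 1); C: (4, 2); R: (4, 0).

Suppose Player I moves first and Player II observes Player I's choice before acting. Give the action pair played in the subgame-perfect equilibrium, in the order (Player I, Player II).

(M, R)

Player II best-responds to each possible Player I move:
- T: BR = L, leader payoff 1.
- M: BR = R, leader payoff 8.
- B: BR = C, leader payoff 4.
Player I's induced payoffs are 1, 8, 4, so Player I commits to M. Subgame-perfect outcome: (M, R) with payoffs (8, 3).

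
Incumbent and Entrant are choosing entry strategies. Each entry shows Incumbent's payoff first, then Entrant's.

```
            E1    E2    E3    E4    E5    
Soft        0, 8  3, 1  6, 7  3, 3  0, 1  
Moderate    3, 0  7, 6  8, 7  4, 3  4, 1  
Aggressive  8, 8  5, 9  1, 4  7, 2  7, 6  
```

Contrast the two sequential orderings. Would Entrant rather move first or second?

If Incumbent leads: Entrant's best replies are Soft→E1, Moderate→E3, Aggressive→E2; Incumbent's induced payoffs 0, 8, 5; outcome (Moderate, E3), payoffs (8, 7).
If Entrant leads: Incumbent's best replies are E1→Aggressive, E2→Moderate, E3→Moderate, E4→Aggressive, E5→Aggressive; Entrant's induced payoffs 8, 6, 7, 2, 6; outcome (Aggressive, E1), payoffs (8, 8).
Entrant gets 8 moving first and 7 moving second, so Entrant prefers to move first.

first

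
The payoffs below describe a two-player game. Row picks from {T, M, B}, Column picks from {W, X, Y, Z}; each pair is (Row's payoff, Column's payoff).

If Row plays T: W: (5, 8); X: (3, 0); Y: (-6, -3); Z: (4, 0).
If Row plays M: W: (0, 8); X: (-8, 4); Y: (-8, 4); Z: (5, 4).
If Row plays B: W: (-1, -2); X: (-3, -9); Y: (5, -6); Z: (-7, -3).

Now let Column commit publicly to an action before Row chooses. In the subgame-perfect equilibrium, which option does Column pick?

Backward induction with Column moving first.
- W: BR = T, leader payoff 8.
- X: BR = T, leader payoff 0.
- Y: BR = B, leader payoff -6.
- Z: BR = M, leader payoff 4.
Among 8, 0, -6, 4, the best is 8 at W. Subgame-perfect outcome: (T, W) with payoffs (5, 8).

W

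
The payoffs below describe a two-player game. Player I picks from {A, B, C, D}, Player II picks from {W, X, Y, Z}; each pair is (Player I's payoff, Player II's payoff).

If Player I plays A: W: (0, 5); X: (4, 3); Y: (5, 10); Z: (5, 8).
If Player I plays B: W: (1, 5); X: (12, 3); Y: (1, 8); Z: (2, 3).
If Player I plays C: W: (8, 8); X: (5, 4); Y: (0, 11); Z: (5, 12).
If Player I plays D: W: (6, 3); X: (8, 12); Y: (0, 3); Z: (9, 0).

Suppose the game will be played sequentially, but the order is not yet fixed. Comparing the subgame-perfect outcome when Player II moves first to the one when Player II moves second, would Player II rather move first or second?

If Player I leads: Player II's best replies are A→Y, B→Y, C→Z, D→X; Player I's induced payoffs 5, 1, 5, 8; outcome (D, X), payoffs (8, 12).
If Player II leads: Player I's best replies are W→C, X→B, Y→A, Z→D; Player II's induced payoffs 8, 3, 10, 0; outcome (A, Y), payoffs (5, 10).
Player II gets 10 moving first and 12 moving second, so Player II prefers to move second.

second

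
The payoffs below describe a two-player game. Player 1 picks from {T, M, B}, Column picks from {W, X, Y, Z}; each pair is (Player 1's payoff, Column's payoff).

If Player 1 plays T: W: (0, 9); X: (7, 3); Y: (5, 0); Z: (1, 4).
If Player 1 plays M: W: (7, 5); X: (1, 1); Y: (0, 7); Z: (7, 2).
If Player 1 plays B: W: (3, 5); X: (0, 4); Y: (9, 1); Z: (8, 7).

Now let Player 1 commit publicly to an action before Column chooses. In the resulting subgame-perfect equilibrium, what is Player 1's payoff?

Solve by backward induction (Player 1 leads).
- T: Column compares 9, 3, 0, 4 and picks W; Player 1 would get 0.
- M: Column compares 5, 1, 7, 2 and picks Y; Player 1 would get 0.
- B: Column compares 5, 4, 1, 7 and picks Z; Player 1 would get 8.
Among 0, 0, 8, the best is 8 at B. Subgame-perfect outcome: (B, Z) with payoffs (8, 7).

8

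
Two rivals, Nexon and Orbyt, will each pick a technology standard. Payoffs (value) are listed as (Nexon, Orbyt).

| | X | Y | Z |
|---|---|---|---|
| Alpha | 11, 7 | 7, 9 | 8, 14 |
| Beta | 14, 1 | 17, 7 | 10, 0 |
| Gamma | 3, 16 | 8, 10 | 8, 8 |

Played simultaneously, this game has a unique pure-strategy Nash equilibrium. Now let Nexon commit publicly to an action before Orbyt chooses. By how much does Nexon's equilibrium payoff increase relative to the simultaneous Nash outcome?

Orbyt best-responds to each possible Nexon move:
- Alpha → Orbyt plays Z (best of 7, 9, 14); Nexon gets 8.
- Beta → Orbyt plays Y (best of 1, 7, 0); Nexon gets 17.
- Gamma → Orbyt plays X (best of 16, 10, 8); Nexon gets 3.
Among 8, 17, 3, the best is 17 at Beta. Subgame-perfect outcome: (Beta, Y) with payoffs (17, 7).
Now find the simultaneous Nash equilibrium.
Nexon's best replies: X→Beta; Y→Beta; Z→Beta.
Orbyt's best replies: Alpha→Z; Beta→Y; Gamma→X.
Only (Beta, Y) has each player best-responding; Nash payoffs (17, 7).
Nexon's commitment gain: 17 − 17 = 0.

0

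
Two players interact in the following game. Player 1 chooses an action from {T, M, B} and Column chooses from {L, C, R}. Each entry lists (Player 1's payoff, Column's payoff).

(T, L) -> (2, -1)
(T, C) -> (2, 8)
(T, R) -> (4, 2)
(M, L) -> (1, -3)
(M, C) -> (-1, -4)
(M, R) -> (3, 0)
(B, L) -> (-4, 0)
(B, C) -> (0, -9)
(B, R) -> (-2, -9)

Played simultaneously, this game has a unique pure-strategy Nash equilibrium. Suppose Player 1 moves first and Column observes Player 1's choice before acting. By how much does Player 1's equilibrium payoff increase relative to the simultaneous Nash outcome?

Column best-responds to each possible Player 1 move:
- T: Column compares -1, 8, 2 and picks C; Player 1 would get 2.
- M: Column compares -3, -4, 0 and picks R; Player 1 would get 3.
- B: Column compares 0, -9, -9 and picks L; Player 1 would get -4.
Among 2, 3, -4, the best is 3 at M. Subgame-perfect outcome: (M, R) with payoffs (3, 0).
For the simultaneous game, intersect best replies.
Player 1's best replies: L→T; C→T; R→T.
Column's best replies: T→C; M→R; B→L.
Only (T, C) has each player best-responding; Nash payoffs (2, 8).
Player 1's commitment gain: 3 − 2 = 1.

1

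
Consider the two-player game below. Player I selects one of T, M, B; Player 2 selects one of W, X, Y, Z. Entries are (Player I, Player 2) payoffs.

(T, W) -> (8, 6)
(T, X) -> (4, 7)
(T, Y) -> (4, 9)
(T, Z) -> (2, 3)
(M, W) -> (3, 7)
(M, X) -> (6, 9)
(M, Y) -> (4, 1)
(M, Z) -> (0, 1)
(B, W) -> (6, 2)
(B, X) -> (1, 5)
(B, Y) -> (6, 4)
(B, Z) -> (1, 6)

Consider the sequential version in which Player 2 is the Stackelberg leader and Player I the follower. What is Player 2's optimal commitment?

Work backward from Player I's decision.
- W: Player I compares 8, 3, 6 and picks T; Player 2 would get 6.
- X: Player I compares 4, 6, 1 and picks M; Player 2 would get 9.
- Y: Player I compares 4, 4, 6 and picks B; Player 2 would get 4.
- Z: Player I compares 2, 0, 1 and picks T; Player 2 would get 3.
Among 6, 9, 4, 3, the best is 9 at X. Subgame-perfect outcome: (M, X) with payoffs (6, 9).

X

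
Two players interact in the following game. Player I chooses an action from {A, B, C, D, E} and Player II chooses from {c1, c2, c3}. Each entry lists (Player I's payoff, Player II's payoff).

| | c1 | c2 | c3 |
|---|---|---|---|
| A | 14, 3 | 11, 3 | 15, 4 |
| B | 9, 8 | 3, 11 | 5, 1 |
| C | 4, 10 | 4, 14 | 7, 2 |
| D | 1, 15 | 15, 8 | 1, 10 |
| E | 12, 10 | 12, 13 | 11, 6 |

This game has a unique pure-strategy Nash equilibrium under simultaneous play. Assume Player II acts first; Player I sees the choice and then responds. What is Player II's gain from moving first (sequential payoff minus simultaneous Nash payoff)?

4

Player I best-responds to each possible Player II move:
- c1: Player I compares 14, 9, 4, 1, 12 and picks A; Player II would get 3.
- c2: Player I compares 11, 3, 4, 15, 12 and picks D; Player II would get 8.
- c3: Player I compares 15, 5, 7, 1, 11 and picks A; Player II would get 4.
Player II's induced payoffs are 3, 8, 4, so Player II commits to c2. Subgame-perfect outcome: (D, c2) with payoffs (15, 8).
Under simultaneous play:
Player I's best replies: c1→A; c2→D; c3→A.
Player II's best replies: A→c3; B→c2; C→c2; D→c1; E→c2.
Only (A, c3) has each player best-responding; Nash payoffs (15, 4).
Player II's commitment gain: 8 − 4 = 4.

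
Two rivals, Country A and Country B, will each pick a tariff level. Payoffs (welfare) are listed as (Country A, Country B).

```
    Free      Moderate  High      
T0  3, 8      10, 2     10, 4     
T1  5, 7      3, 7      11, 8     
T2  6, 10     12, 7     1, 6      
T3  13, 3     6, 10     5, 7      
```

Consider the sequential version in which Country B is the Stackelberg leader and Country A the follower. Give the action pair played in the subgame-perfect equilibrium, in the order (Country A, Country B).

(T1, High)

Work backward from Country A's decision.
- Free: BR = T3, leader payoff 3.
- Moderate: BR = T2, leader payoff 7.
- High: BR = T1, leader payoff 8.
Country B's induced payoffs are 3, 7, 8, so Country B commits to High. Subgame-perfect outcome: (T1, High) with payoffs (11, 8).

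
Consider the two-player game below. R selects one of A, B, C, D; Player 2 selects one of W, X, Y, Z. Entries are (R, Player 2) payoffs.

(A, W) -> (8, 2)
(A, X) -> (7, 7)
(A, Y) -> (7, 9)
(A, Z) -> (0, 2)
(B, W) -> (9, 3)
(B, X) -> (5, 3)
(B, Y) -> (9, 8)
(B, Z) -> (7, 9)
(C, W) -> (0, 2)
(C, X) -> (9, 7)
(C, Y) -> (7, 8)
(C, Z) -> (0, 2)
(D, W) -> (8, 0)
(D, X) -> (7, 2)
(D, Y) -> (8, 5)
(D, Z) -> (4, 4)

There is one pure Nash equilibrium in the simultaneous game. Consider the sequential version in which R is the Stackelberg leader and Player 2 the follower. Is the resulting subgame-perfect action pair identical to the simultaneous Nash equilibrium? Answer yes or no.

no

Player 2 best-responds to each possible R move:
- A → Player 2 plays Y (best of 2, 7, 9, 2); R gets 7.
- B → Player 2 plays Z (best of 3, 3, 8, 9); R gets 7.
- C → Player 2 plays Y (best of 2, 7, 8, 2); R gets 7.
- D → Player 2 plays Y (best of 0, 2, 5, 4); R gets 8.
Maximizing over 7, 7, 7, 8, R chooses D. Subgame-perfect outcome: (D, Y) with payoffs (8, 5).
Under simultaneous play:
R's best replies: W→B; X→C; Y→B; Z→B.
Player 2's best replies: A→Y; B→Z; C→Y; D→Y.
The unique mutual best reply is (B, Z), giving (7, 9).
Sequential outcome (D, Y) differs from the Nash profile (B, Z).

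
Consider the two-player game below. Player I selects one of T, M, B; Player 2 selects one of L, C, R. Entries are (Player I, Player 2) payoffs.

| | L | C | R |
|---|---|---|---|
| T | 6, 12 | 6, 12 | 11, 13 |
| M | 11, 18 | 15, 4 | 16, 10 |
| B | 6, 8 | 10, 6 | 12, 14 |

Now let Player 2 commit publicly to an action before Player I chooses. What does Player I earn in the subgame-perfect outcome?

11

Player I best-responds to each possible Player 2 move:
- L → Player I plays M (best of 6, 11, 6); Player 2 gets 18.
- C → Player I plays M (best of 6, 15, 10); Player 2 gets 4.
- R → Player I plays M (best of 11, 16, 12); Player 2 gets 10.
Player 2's induced payoffs are 18, 4, 10, so Player 2 commits to L. Subgame-perfect outcome: (M, L) with payoffs (11, 18).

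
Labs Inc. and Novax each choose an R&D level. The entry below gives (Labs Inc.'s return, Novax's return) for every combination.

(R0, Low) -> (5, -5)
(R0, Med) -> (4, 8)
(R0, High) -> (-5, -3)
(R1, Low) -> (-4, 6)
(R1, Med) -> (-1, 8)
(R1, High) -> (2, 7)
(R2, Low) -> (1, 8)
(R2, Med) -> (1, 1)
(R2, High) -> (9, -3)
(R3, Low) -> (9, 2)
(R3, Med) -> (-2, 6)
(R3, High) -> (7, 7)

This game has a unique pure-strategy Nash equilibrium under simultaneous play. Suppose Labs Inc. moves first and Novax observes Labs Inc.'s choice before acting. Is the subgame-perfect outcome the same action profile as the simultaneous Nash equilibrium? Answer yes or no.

no

Novax best-responds to each possible Labs Inc. move:
- R0: Novax compares -5, 8, -3 and picks Med; Labs Inc. would get 4.
- R1: Novax compares 6, 8, 7 and picks Med; Labs Inc. would get -1.
- R2: Novax compares 8, 1, -3 and picks Low; Labs Inc. would get 1.
- R3: Novax compares 2, 6, 7 and picks High; Labs Inc. would get 7.
Labs Inc.'s induced payoffs are 4, -1, 1, 7, so Labs Inc. commits to R3. Subgame-perfect outcome: (R3, High) with payoffs (7, 7).
Now find the simultaneous Nash equilibrium.
Labs Inc.'s best replies: Low→R3; Med→R0; High→R2.
Novax's best replies: R0→Med; R1→Med; R2→Low; R3→High.
The unique mutual best reply is (R0, Med), giving (4, 8).
Sequential outcome (R3, High) differs from the Nash profile (R0, Med).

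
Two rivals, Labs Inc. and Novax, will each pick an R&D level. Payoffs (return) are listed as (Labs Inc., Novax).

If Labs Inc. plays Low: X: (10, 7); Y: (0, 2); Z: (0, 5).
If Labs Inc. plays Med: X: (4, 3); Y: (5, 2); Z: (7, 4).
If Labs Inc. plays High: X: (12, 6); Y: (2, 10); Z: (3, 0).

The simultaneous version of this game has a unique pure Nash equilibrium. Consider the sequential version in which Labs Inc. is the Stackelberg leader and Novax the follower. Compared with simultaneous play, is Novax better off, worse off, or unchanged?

Work backward from Novax's decision.
- Low → Novax plays X (best of 7, 2, 5); Labs Inc. gets 10.
- Med → Novax plays Z (best of 3, 2, 4); Labs Inc. gets 7.
- High → Novax plays Y (best of 6, 10, 0); Labs Inc. gets 2.
Maximizing over 10, 7, 2, Labs Inc. chooses Low. Subgame-perfect outcome: (Low, X) with payoffs (10, 7).
Now find the simultaneous Nash equilibrium.
Labs Inc.'s best replies: X→High; Y→Med; Z→Med.
Novax's best replies: Low→X; Med→Z; High→Y.
Only (Med, Z) has each player best-responding; Nash payoffs (7, 4).
Novax earns 7 sequentially versus 4 at the Nash outcome: better off.

better off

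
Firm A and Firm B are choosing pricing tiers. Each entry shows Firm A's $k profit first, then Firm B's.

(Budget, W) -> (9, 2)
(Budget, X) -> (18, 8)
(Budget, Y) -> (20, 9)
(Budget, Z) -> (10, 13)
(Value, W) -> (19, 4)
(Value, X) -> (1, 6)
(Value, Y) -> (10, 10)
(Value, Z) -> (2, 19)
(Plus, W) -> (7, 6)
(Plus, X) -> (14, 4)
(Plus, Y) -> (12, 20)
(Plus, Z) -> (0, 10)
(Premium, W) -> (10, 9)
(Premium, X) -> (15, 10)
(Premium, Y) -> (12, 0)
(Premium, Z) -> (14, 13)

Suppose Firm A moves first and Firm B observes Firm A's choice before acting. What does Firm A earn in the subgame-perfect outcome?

Firm B best-responds to each possible Firm A move:
- Budget: BR = Z, leader payoff 10.
- Value: BR = Z, leader payoff 2.
- Plus: BR = Y, leader payoff 12.
- Premium: BR = Z, leader payoff 14.
Maximizing over 10, 2, 12, 14, Firm A chooses Premium. Subgame-perfect outcome: (Premium, Z) with payoffs (14, 13).

14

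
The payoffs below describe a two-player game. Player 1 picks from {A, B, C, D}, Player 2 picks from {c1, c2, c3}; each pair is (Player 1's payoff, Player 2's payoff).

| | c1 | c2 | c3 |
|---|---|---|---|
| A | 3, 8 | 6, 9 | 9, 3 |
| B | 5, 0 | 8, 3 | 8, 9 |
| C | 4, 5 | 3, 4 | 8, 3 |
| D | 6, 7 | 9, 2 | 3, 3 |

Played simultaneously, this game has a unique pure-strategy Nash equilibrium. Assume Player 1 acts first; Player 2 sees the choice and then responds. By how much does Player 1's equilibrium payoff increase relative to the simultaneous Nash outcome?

Player 2 best-responds to each possible Player 1 move:
- A: BR = c2, leader payoff 6.
- B: BR = c3, leader payoff 8.
- C: BR = c1, leader payoff 4.
- D: BR = c1, leader payoff 6.
Player 1's induced payoffs are 6, 8, 4, 6, so Player 1 commits to B. Subgame-perfect outcome: (B, c3) with payoffs (8, 9).
Under simultaneous play:
Player 1's best replies: c1→D; c2→D; c3→A.
Player 2's best replies: A→c2; B→c3; C→c1; D→c1.
Only (D, c1) has each player best-responding; Nash payoffs (6, 7).
Player 1's commitment gain: 8 − 6 = 2.

2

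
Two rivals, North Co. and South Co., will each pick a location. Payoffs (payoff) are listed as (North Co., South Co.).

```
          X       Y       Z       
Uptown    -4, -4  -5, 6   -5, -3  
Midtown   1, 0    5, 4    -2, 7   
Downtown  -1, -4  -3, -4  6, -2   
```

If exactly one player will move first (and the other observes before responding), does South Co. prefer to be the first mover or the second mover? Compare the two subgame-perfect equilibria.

first

If North Co. leads: South Co.'s best replies are Uptown→Y, Midtown→Z, Downtown→Z; North Co.'s induced payoffs -5, -2, 6; outcome (Downtown, Z), payoffs (6, -2).
If South Co. leads: North Co.'s best replies are X→Midtown, Y→Midtown, Z→Downtown; South Co.'s induced payoffs 0, 4, -2; outcome (Midtown, Y), payoffs (5, 4).
South Co. gets 4 moving first and -2 moving second, so South Co. prefers to move first.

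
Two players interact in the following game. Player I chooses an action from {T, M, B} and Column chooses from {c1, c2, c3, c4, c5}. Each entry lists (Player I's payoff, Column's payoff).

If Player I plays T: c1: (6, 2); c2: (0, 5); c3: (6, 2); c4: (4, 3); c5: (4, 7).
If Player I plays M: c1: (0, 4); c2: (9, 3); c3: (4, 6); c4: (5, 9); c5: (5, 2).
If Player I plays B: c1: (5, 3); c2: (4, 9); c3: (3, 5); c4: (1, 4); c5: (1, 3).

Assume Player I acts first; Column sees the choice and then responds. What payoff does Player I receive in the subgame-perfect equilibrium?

Column best-responds to each possible Player I move:
- T → Column plays c5 (best of 2, 5, 2, 3, 7); Player I gets 4.
- M → Column plays c4 (best of 4, 3, 6, 9, 2); Player I gets 5.
- B → Column plays c2 (best of 3, 9, 5, 4, 3); Player I gets 4.
Player I's induced payoffs are 4, 5, 4, so Player I commits to M. Subgame-perfect outcome: (M, c4) with payoffs (5, 9).

5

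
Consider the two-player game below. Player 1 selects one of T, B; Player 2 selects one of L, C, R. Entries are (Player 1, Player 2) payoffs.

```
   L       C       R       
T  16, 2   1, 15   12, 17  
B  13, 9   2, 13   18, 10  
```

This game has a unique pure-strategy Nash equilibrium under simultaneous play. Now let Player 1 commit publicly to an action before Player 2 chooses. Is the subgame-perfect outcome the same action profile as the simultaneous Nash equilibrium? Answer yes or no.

no

Player 2 best-responds to each possible Player 1 move:
- T → Player 2 plays R (best of 2, 15, 17); Player 1 gets 12.
- B → Player 2 plays C (best of 9, 13, 10); Player 1 gets 2.
Maximizing over 12, 2, Player 1 chooses T. Subgame-perfect outcome: (T, R) with payoffs (12, 17).
Now find the simultaneous Nash equilibrium.
Player 1's best replies: L→T; C→B; R→B.
Player 2's best replies: T→R; B→C.
The unique mutual best reply is (B, C), giving (2, 13).
Sequential outcome (T, R) differs from the Nash profile (B, C).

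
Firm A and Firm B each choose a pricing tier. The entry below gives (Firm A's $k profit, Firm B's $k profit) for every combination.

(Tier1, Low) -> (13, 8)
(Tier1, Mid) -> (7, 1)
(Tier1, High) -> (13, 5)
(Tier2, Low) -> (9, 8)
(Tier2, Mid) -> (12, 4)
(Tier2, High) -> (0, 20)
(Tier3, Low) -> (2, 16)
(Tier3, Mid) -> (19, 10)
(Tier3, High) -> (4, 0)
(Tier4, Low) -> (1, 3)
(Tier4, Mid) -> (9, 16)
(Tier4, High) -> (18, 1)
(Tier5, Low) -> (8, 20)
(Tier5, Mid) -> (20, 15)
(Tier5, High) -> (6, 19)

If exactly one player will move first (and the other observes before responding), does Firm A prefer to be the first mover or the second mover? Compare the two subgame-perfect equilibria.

second

If Firm A leads: Firm B's best replies are Tier1→Low, Tier2→High, Tier3→Low, Tier4→Mid, Tier5→Low; Firm A's induced payoffs 13, 0, 2, 9, 8; outcome (Tier1, Low), payoffs (13, 8).
If Firm B leads: Firm A's best replies are Low→Tier1, Mid→Tier5, High→Tier4; Firm B's induced payoffs 8, 15, 1; outcome (Tier5, Mid), payoffs (20, 15).
Firm A gets 13 moving first and 20 moving second, so Firm A prefers to move second.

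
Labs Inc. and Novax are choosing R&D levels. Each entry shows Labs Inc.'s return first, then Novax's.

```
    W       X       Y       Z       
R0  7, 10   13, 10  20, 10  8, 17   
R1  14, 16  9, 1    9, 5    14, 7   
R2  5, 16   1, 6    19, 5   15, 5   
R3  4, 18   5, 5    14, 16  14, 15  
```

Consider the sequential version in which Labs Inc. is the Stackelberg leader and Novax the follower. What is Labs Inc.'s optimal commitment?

Novax best-responds to each possible Labs Inc. move:
- R0: BR = Z, leader payoff 8.
- R1: BR = W, leader payoff 14.
- R2: BR = W, leader payoff 5.
- R3: BR = W, leader payoff 4.
Among 8, 14, 5, 4, the best is 14 at R1. Subgame-perfect outcome: (R1, W) with payoffs (14, 16).

R1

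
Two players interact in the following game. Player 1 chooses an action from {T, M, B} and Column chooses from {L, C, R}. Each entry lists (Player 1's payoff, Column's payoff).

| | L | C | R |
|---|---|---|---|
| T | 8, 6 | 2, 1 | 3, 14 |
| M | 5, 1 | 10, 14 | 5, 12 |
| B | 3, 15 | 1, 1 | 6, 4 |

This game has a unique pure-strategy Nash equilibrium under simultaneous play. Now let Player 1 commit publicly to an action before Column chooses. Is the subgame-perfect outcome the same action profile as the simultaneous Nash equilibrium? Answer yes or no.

yes

Backward induction with Player 1 moving first.
- T → Column plays R (best of 6, 1, 14); Player 1 gets 3.
- M → Column plays C (best of 1, 14, 12); Player 1 gets 10.
- B → Column plays L (best of 15, 1, 4); Player 1 gets 3.
Player 1's induced payoffs are 3, 10, 3, so Player 1 commits to M. Subgame-perfect outcome: (M, C) with payoffs (10, 14).
Now find the simultaneous Nash equilibrium.
Player 1's best replies: L→T; C→M; R→B.
Column's best replies: T→R; M→C; B→L.
The unique mutual best reply is (M, C), giving (10, 14).
Sequential outcome (M, C) coincides with the Nash profile (M, C).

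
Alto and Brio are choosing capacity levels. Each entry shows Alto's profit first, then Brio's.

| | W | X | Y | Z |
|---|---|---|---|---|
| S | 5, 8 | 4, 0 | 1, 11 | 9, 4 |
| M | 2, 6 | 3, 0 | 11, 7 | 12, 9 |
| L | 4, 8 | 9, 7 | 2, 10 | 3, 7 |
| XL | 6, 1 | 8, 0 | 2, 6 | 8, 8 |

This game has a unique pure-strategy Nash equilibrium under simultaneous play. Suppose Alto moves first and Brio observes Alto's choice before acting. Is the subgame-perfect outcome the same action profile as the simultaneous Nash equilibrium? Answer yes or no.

Brio best-responds to each possible Alto move:
- S: BR = Y, leader payoff 1.
- M: BR = Z, leader payoff 12.
- L: BR = Y, leader payoff 2.
- XL: BR = Z, leader payoff 8.
Maximizing over 1, 12, 2, 8, Alto chooses M. Subgame-perfect outcome: (M, Z) with payoffs (12, 9).
Under simultaneous play:
Alto's best replies: W→XL; X→L; Y→M; Z→M.
Brio's best replies: S→Y; M→Z; L→Y; XL→Z.
The unique mutual best reply is (M, Z), giving (12, 9).
Sequential outcome (M, Z) coincides with the Nash profile (M, Z).

yes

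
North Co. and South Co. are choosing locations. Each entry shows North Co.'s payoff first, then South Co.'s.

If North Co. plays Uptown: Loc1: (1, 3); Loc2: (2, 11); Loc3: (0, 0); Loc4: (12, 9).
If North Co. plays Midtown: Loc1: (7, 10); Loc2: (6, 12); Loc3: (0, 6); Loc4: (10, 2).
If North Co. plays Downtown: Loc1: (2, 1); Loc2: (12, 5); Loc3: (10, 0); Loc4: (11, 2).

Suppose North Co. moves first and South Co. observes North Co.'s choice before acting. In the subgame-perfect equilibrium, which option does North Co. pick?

Downtown

Backward induction with North Co. moving first.
- Uptown → South Co. plays Loc2 (best of 3, 11, 0, 9); North Co. gets 2.
- Midtown → South Co. plays Loc2 (best of 10, 12, 6, 2); North Co. gets 6.
- Downtown → South Co. plays Loc2 (best of 1, 5, 0, 2); North Co. gets 12.
Maximizing over 2, 6, 12, North Co. chooses Downtown. Subgame-perfect outcome: (Downtown, Loc2) with payoffs (12, 5).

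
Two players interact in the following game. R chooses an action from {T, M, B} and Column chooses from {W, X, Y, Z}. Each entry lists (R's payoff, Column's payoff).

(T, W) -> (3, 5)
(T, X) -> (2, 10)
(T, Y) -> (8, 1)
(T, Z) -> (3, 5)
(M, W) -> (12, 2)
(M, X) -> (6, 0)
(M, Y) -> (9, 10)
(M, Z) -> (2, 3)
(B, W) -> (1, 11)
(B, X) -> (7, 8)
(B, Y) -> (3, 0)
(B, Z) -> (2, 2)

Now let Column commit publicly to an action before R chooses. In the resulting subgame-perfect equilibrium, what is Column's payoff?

10

Solve by backward induction (Column leads).
- W: R compares 3, 12, 1 and picks M; Column would get 2.
- X: R compares 2, 6, 7 and picks B; Column would get 8.
- Y: R compares 8, 9, 3 and picks M; Column would get 10.
- Z: R compares 3, 2, 2 and picks T; Column would get 5.
Maximizing over 2, 8, 10, 5, Column chooses Y. Subgame-perfect outcome: (M, Y) with payoffs (9, 10).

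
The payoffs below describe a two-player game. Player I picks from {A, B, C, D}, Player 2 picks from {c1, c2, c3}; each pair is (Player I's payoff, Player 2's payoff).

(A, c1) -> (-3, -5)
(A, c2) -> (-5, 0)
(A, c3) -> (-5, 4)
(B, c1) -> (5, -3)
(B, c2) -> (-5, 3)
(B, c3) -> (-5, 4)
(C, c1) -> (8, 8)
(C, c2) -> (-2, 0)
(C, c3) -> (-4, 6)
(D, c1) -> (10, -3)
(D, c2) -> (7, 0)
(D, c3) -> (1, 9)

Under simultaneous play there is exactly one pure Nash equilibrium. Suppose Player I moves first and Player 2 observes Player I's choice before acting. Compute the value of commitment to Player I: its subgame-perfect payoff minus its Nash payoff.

7

Work backward from Player 2's decision.
- A: BR = c3, leader payoff -5.
- B: BR = c3, leader payoff -5.
- C: BR = c1, leader payoff 8.
- D: BR = c3, leader payoff 1.
Among -5, -5, 8, 1, the best is 8 at C. Subgame-perfect outcome: (C, c1) with payoffs (8, 8).
Under simultaneous play:
Player I's best replies: c1→D; c2→D; c3→D.
Player 2's best replies: A→c3; B→c3; C→c1; D→c3.
Only (D, c3) has each player best-responding; Nash payoffs (1, 9).
Player I's commitment gain: 8 − 1 = 7.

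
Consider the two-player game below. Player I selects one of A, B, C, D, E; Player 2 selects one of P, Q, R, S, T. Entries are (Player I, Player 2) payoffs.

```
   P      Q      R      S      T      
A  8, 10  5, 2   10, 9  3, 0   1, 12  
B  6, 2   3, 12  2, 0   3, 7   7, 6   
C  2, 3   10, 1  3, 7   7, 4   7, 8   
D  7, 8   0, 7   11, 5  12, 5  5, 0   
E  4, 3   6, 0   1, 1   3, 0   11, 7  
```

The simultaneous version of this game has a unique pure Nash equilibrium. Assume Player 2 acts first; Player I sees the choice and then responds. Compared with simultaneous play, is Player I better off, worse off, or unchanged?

worse off

Backward induction with Player 2 moving first.
- P: BR = A, leader payoff 10.
- Q: BR = C, leader payoff 1.
- R: BR = D, leader payoff 5.
- S: BR = D, leader payoff 5.
- T: BR = E, leader payoff 7.
Among 10, 1, 5, 5, 7, the best is 10 at P. Subgame-perfect outcome: (A, P) with payoffs (8, 10).
Under simultaneous play:
Player I's best replies: P→A; Q→C; R→D; S→D; T→E.
Player 2's best replies: A→T; B→Q; C→T; D→P; E→T.
The unique mutual best reply is (E, T), giving (11, 7).
Player I earns 8 sequentially versus 11 at the Nash outcome: worse off.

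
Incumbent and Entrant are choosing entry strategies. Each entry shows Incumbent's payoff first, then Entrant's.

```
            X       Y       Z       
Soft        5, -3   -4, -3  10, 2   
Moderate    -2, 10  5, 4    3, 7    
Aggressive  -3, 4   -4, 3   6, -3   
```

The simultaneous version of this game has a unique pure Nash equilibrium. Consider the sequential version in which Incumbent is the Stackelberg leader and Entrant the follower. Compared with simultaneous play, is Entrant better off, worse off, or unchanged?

unchanged

Solve by backward induction (Incumbent leads).
- Soft: BR = Z, leader payoff 10.
- Moderate: BR = X, leader payoff -2.
- Aggressive: BR = X, leader payoff -3.
Maximizing over 10, -2, -3, Incumbent chooses Soft. Subgame-perfect outcome: (Soft, Z) with payoffs (10, 2).
For the simultaneous game, intersect best replies.
Incumbent's best replies: X→Soft; Y→Moderate; Z→Soft.
Entrant's best replies: Soft→Z; Moderate→X; Aggressive→X.
Only (Soft, Z) has each player best-responding; Nash payoffs (10, 2).
Entrant earns 2 sequentially versus 2 at the Nash outcome: unchanged.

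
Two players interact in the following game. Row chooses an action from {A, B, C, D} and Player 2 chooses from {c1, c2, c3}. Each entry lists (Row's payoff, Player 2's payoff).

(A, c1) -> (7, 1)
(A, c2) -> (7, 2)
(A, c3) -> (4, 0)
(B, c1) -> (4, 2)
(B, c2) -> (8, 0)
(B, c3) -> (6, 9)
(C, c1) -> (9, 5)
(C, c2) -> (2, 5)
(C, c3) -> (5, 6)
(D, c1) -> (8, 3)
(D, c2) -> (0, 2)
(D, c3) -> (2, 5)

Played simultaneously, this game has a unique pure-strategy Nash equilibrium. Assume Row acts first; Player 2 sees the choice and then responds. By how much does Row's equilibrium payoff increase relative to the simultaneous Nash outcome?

Work backward from Player 2's decision.
- A: BR = c2, leader payoff 7.
- B: BR = c3, leader payoff 6.
- C: BR = c3, leader payoff 5.
- D: BR = c3, leader payoff 2.
Row's induced payoffs are 7, 6, 5, 2, so Row commits to A. Subgame-perfect outcome: (A, c2) with payoffs (7, 2).
Under simultaneous play:
Row's best replies: c1→C; c2→B; c3→B.
Player 2's best replies: A→c2; B→c3; C→c3; D→c3.
The unique mutual best reply is (B, c3), giving (6, 9).
Row's commitment gain: 7 − 6 = 1.

1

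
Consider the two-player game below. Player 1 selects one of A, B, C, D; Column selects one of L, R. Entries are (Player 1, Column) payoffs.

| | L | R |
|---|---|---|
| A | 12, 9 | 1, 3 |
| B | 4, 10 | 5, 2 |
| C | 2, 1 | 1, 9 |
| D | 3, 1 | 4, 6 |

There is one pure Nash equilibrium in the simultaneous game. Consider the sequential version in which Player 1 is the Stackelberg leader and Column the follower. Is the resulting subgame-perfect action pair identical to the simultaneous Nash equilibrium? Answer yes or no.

Column best-responds to each possible Player 1 move:
- A: Column compares 9, 3 and picks L; Player 1 would get 12.
- B: Column compares 10, 2 and picks L; Player 1 would get 4.
- C: Column compares 1, 9 and picks R; Player 1 would get 1.
- D: Column compares 1, 6 and picks R; Player 1 would get 4.
Maximizing over 12, 4, 1, 4, Player 1 chooses A. Subgame-perfect outcome: (A, L) with payoffs (12, 9).
For the simultaneous game, intersect best replies.
Player 1's best replies: L→A; R→B.
Column's best replies: A→L; B→L; C→R; D→R.
Only (A, L) has each player best-responding; Nash payoffs (12, 9).
Sequential outcome (A, L) coincides with the Nash profile (A, L).

yes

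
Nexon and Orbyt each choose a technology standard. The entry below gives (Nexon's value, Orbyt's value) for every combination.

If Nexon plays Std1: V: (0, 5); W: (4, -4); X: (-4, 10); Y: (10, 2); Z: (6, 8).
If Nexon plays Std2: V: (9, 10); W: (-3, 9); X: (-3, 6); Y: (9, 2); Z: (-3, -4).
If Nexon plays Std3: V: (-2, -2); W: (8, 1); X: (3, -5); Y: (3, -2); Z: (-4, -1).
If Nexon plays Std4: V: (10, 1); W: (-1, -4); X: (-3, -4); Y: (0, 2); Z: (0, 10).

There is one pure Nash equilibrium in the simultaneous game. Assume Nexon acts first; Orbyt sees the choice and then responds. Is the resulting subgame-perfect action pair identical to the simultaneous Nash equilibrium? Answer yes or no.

Backward induction with Nexon moving first.
- Std1 → Orbyt plays X (best of 5, -4, 10, 2, 8); Nexon gets -4.
- Std2 → Orbyt plays V (best of 10, 9, 6, 2, -4); Nexon gets 9.
- Std3 → Orbyt plays W (best of -2, 1, -5, -2, -1); Nexon gets 8.
- Std4 → Orbyt plays Z (best of 1, -4, -4, 2, 10); Nexon gets 0.
Nexon's induced payoffs are -4, 9, 8, 0, so Nexon commits to Std2. Subgame-perfect outcome: (Std2, V) with payoffs (9, 10).
Now find the simultaneous Nash equilibrium.
Nexon's best replies: V→Std4; W→Std3; X→Std3; Y→Std1; Z→Std1.
Orbyt's best replies: Std1→X; Std2→V; Std3→W; Std4→Z.
Only (Std3, W) has each player best-responding; Nash payoffs (8, 1).
Sequential outcome (Std2, V) differs from the Nash profile (Std3, W).

no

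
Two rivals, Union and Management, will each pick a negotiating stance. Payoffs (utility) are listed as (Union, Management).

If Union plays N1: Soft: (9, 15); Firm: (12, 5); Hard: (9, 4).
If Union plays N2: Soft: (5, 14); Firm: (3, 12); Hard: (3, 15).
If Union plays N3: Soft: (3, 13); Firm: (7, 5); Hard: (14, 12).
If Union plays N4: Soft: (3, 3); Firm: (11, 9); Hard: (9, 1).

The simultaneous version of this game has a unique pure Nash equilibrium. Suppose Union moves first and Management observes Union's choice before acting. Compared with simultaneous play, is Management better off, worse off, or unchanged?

Backward induction with Union moving first.
- N1: Management compares 15, 5, 4 and picks Soft; Union would get 9.
- N2: Management compares 14, 12, 15 and picks Hard; Union would get 3.
- N3: Management compares 13, 5, 12 and picks Soft; Union would get 3.
- N4: Management compares 3, 9, 1 and picks Firm; Union would get 11.
Maximizing over 9, 3, 3, 11, Union chooses N4. Subgame-perfect outcome: (N4, Firm) with payoffs (11, 9).
For the simultaneous game, intersect best replies.
Union's best replies: Soft→N1; Firm→N1; Hard→N3.
Management's best replies: N1→Soft; N2→Hard; N3→Soft; N4→Firm.
Only (N1, Soft) has each player best-responding; Nash payoffs (9, 15).
Management earns 9 sequentially versus 15 at the Nash outcome: worse off.

worse off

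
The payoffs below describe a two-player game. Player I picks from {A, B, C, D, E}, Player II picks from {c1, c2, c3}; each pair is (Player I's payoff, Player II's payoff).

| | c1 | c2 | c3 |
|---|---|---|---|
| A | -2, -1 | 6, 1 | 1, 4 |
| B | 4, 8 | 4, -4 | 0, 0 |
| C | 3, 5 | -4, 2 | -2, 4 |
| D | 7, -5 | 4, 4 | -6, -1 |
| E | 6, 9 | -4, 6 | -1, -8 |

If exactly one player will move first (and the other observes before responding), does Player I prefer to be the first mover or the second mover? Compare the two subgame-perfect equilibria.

first

If Player I leads: Player II's best replies are A→c3, B→c1, C→c1, D→c2, E→c1; Player I's induced payoffs 1, 4, 3, 4, 6; outcome (E, c1), payoffs (6, 9).
If Player II leads: Player I's best replies are c1→D, c2→A, c3→A; Player II's induced payoffs -5, 1, 4; outcome (A, c3), payoffs (1, 4).
Player I gets 6 moving first and 1 moving second, so Player I prefers to move first.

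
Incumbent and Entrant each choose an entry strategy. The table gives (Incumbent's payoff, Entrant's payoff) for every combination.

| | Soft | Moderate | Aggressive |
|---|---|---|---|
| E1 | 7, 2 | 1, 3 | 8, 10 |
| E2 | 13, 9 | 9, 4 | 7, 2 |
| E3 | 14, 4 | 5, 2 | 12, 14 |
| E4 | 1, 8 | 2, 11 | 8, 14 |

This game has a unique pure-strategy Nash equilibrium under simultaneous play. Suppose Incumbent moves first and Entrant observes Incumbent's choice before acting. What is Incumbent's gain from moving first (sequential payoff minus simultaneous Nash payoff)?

1

Solve by backward induction (Incumbent leads).
- E1 → Entrant plays Aggressive (best of 2, 3, 10); Incumbent gets 8.
- E2 → Entrant plays Soft (best of 9, 4, 2); Incumbent gets 13.
- E3 → Entrant plays Aggressive (best of 4, 2, 14); Incumbent gets 12.
- E4 → Entrant plays Aggressive (best of 8, 11, 14); Incumbent gets 8.
Among 8, 13, 12, 8, the best is 13 at E2. Subgame-perfect outcome: (E2, Soft) with payoffs (13, 9).
Now find the simultaneous Nash equilibrium.
Incumbent's best replies: Soft→E3; Moderate→E2; Aggressive→E3.
Entrant's best replies: E1→Aggressive; E2→Soft; E3→Aggressive; E4→Aggressive.
The unique mutual best reply is (E3, Aggressive), giving (12, 14).
Incumbent's commitment gain: 13 − 12 = 1.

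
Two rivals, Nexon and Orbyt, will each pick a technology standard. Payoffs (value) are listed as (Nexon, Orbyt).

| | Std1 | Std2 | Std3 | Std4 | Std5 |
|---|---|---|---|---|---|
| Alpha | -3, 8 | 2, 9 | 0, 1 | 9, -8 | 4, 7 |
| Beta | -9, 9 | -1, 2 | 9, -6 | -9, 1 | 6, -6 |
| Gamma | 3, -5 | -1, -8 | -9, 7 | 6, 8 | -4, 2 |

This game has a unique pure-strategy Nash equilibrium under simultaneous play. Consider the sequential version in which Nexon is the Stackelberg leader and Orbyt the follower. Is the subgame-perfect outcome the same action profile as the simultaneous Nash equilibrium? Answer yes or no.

no

Solve by backward induction (Nexon leads).
- Alpha: BR = Std2, leader payoff 2.
- Beta: BR = Std1, leader payoff -9.
- Gamma: BR = Std4, leader payoff 6.
Nexon's induced payoffs are 2, -9, 6, so Nexon commits to Gamma. Subgame-perfect outcome: (Gamma, Std4) with payoffs (6, 8).
Now find the simultaneous Nash equilibrium.
Nexon's best replies: Std1→Gamma; Std2→Alpha; Std3→Beta; Std4→Alpha; Std5→Beta.
Orbyt's best replies: Alpha→Std2; Beta→Std1; Gamma→Std4.
Only (Alpha, Std2) has each player best-responding; Nash payoffs (2, 9).
Sequential outcome (Gamma, Std4) differs from the Nash profile (Alpha, Std2).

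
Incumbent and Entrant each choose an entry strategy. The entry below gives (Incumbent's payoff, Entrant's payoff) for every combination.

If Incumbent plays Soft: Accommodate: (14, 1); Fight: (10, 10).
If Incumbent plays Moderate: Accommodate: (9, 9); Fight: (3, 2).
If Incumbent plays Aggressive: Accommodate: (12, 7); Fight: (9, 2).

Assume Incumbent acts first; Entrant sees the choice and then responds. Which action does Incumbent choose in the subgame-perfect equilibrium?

Aggressive

Solve by backward induction (Incumbent leads).
- Soft: Entrant compares 1, 10 and picks Fight; Incumbent would get 10.
- Moderate: Entrant compares 9, 2 and picks Accommodate; Incumbent would get 9.
- Aggressive: Entrant compares 7, 2 and picks Accommodate; Incumbent would get 12.
Among 10, 9, 12, the best is 12 at Aggressive. Subgame-perfect outcome: (Aggressive, Accommodate) with payoffs (12, 7).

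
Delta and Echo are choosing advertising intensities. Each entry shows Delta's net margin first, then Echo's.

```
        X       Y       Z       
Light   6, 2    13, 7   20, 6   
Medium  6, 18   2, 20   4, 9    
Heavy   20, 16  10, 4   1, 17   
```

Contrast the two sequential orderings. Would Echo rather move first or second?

first

If Delta leads: Echo's best replies are Light→Y, Medium→Y, Heavy→Z; Delta's induced payoffs 13, 2, 1; outcome (Light, Y), payoffs (13, 7).
If Echo leads: Delta's best replies are X→Heavy, Y→Light, Z→Light; Echo's induced payoffs 16, 7, 6; outcome (Heavy, X), payoffs (20, 16).
Echo gets 16 moving first and 7 moving second, so Echo prefers to move first.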